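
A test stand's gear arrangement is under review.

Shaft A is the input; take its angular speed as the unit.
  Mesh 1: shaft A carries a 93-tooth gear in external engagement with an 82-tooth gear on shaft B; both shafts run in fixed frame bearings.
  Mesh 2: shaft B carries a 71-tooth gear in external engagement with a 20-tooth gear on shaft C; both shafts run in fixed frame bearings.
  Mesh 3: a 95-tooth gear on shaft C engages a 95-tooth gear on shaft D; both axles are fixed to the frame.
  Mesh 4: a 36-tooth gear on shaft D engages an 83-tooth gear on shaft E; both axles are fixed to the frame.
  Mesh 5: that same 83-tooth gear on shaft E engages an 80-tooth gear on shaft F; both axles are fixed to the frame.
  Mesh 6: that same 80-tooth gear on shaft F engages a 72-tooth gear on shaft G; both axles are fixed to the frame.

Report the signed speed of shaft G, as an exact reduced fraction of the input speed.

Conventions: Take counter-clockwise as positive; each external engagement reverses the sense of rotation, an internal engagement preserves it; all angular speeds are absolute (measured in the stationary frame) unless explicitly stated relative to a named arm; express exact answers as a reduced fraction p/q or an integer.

6-mesh fixed-axis compound train (all bearings frame-fixed)
mesh 1 [93T→82T]: |ω|/ω_in = 1×93/82 = 93/82, sense flips to −
mesh 2 [71T→20T]: |ω|/ω_in = (93/82)×71/20 = 6603/1640, sense flips to +
mesh 3 [95T→95T]: |ω|/ω_in = (6603/1640)×95/95 = 6603/1640, sense flips to −
mesh 4 [36T→83T]: |ω|/ω_in = (6603/1640)×36/83 = 59427/34030, sense flips to +
mesh 5 [83T→80T]: |ω|/ω_in = (59427/34030)×83/80 = 59427/32800, sense flips to −
mesh 6 [80T→72T]: |ω|/ω_in = (59427/32800)×80/72 = 6603/3280, sense flips to +
signed output speed (× input speed) = 6603/3280

6603/3280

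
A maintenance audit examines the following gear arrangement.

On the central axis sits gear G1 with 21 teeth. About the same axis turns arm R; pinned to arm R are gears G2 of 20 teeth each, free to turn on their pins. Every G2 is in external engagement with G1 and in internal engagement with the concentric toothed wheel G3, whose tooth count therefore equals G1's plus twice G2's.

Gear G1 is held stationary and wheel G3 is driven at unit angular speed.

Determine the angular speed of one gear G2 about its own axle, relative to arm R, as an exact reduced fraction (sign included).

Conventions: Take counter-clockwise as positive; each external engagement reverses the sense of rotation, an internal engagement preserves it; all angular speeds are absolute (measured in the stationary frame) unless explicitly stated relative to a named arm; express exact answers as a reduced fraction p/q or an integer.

class = planetary set [G3 = 21+2·20 = 61; Willis about the carrier]
ring teeth: 21 + 2·20 = 61
21(ω_sun−ω_arm) = −61(ω_ring−ω_arm),  ω_sun = 0, ω_ring = 1
21(0−ω_arm) = −61(1−ω_arm)  ⇒  82·ω_arm = 61  ⇒  ω_arm = 61/82
sun–planet mesh: 21·(0−61/82) = −20·(ω_p−ω_arm)  ⇒  ω_p−ω_arm = 1281/1640
exact speed ratio = 1281/1640

1281/1640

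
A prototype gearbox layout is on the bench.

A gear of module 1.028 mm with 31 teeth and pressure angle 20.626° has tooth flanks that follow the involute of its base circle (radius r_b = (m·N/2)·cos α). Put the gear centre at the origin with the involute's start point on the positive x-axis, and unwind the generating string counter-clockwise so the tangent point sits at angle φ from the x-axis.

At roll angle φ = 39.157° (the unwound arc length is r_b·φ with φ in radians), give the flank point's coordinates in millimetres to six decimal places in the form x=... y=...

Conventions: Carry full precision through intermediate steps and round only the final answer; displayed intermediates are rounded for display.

x=17.998968 y=1.513811

topology: single-mesh involute geometry — m = 1.028, N = 31
pitch radius r_p = m·N/2 = 1.028·31/2 = 15.934000
base radius r_b = r_p·cos α = 15.934000·cos 20.626° = 14.912627
roll angle φ = 39.157° = 0.68341858 rad
x = r_b·(cos φ + φ·sin φ) = 17.998968
y = r_b·(sin φ − φ·cos φ) = 1.513811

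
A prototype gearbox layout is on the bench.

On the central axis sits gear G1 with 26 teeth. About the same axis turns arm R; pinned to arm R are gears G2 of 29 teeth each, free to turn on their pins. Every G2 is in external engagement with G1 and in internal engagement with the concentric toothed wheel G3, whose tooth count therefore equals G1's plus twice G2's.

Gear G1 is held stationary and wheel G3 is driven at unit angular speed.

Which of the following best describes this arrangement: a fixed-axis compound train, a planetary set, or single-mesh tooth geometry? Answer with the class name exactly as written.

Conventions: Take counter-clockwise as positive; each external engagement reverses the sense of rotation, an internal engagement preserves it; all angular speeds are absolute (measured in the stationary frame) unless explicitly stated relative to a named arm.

recognized (axles ride arm R): planetary set, 26/29/84 teeth
classification: planetary set

planetary set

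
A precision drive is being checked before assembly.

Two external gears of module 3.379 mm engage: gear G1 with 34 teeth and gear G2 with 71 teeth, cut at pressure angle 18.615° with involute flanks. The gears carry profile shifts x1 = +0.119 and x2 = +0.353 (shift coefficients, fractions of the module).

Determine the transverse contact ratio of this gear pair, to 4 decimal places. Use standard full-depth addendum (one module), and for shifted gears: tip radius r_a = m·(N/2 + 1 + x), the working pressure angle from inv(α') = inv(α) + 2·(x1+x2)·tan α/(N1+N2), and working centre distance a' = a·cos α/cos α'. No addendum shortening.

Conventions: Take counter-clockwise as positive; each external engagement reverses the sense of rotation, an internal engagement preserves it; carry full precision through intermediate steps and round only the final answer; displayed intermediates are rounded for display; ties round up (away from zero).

single-mesh involute tooth geometry (34T engaging 71T at module 3.379)
base radii: r_b1 = 54.437862, r_b2 = 113.679065
tip radii: r_a1 = 61.224101, r_a2 = 124.526287
inv(α') = inv(18.615°) + 2·(+0.119+0.353)·tan α/(34+71) = 0.01496387  ⇒  α' = 20.02569°
a' = a·cos α / cos α' = 177.3975·cos 18.615°/cos 20.02569° = 178.935518
action lengths: √(r_a1²−r_b1²) = 28.016240, √(r_a2²−r_b2²) = 50.831745
base pitch p_b = π·m·cos α = 10.060093
CR = (28.016240 + 50.831745 − 178.935518·sin 20.02569°)/10.060093 = 1.746807
contact ratio ≈ 1.7468

1.7468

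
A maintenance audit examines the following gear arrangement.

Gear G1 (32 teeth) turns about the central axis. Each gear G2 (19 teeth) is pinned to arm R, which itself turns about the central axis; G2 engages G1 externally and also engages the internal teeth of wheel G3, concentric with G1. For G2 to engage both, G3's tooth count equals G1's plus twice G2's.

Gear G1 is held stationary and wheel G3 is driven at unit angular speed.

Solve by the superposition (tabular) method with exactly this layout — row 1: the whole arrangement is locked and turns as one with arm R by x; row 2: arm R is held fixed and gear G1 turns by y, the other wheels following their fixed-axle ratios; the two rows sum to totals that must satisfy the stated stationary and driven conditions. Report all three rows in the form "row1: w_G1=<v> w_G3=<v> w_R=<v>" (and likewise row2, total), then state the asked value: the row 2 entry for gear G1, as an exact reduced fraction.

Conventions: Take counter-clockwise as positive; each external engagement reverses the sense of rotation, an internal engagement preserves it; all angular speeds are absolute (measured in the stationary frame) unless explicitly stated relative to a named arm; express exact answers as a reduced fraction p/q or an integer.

row1: w_G1=35/51 w_G3=35/51 w_R=35/51
row2: w_G1=-35/51 w_G3=16/51 w_R=0
total: w_G1=0 w_G3=1 w_R=35/51
asked value: -35/51

class = planetary set [G3 = 32+2·19 = 70; Willis about the carrier]
row 1 — lock + rotate with arm: ω_sun = ω_ring = ω_arm = x
row 2 — arm fixed, fixed-axis ratios: sun y, ring −(32/70)·y, arm 0
boundary: total ω_sun = x + y = 0 and total ω_ring = x − (32/70)·y = 1  ⇒  y = -35/51, x = 35/51
row 2 ring = −(32/70)·(-35/51) = 16/51
totals (row 1 + row 2): sun 35/51 + (-35/51) = 0, ring 35/51 + 16/51 = 1, arm 35/51 + 0 = 35/51
asked cell (row2, sun) = -35/51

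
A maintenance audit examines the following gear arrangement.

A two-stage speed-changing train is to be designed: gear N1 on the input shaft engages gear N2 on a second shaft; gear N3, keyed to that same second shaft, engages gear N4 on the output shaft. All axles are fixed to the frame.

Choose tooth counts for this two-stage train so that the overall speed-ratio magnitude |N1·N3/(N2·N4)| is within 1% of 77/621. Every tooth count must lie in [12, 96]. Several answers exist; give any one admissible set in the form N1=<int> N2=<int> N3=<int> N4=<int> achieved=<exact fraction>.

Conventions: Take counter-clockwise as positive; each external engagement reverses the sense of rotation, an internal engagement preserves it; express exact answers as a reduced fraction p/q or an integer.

N1=14 N2=27 N3=22 N4=92 achieved=77/621

2-stage fixed-axis compound train for ratio 77/621
target = 77/621 in lowest terms: an exact hit needs N1·N3 = k·77 and N2·N4 = k·621 for one integer k, every count in [12, 96]; additionally prefer no 1:1 stage (N1 ≠ N2, N3 ≠ N4)
k = 1…3: no 1:1-free in-range split of k·77 and k·621 into factor pairs; take k = 4
k = 4: N1·N3 = 308 = 14·22, N2·N4 = 2484 = 27·92
achieved = 14·22/(27·92) = 77/621; |achieved − target| = 0 ≤ 77/62100 ✓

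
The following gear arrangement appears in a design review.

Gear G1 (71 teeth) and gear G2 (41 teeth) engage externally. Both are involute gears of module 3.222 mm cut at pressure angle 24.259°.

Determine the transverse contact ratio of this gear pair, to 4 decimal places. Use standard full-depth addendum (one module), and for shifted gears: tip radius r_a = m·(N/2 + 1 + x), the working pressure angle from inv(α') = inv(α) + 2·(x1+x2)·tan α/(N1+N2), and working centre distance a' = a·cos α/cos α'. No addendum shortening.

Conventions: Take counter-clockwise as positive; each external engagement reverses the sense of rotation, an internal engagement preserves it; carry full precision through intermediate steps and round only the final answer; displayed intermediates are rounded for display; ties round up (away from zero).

1.5688

recognized (one external pair, fixed centres): single-mesh tooth geometry, m = 3.222, N1 = 71, N2 = 41
base radii: r_b1 = 104.280874, r_b2 = 60.218533
tip radii: r_a1 = 117.603000, r_a2 = 69.273000
no profile shift: α' = α, a' = a
action lengths: √(r_a1²−r_b1²) = 54.368787, √(r_a2²−r_b2²) = 34.241449
base pitch p_b = π·m·cos α = 9.228395
CR = (54.368787 + 34.241449 − 180.432000·sin 24.25900°)/9.228395 = 1.568807
contact ratio ≈ 1.5688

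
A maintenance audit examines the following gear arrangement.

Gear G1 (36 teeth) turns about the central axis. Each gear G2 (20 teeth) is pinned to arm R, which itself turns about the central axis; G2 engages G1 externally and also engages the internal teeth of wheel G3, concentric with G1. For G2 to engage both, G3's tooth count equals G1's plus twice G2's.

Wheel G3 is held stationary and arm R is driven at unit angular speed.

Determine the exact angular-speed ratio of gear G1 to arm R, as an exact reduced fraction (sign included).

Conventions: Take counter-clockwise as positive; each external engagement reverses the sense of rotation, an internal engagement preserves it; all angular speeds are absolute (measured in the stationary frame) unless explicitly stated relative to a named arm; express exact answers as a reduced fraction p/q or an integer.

28/9

class = planetary set [G3 = 36+2·20 = 76; Willis about the carrier]
ring teeth: 36 + 2·20 = 76
36(ω_sun−ω_arm) = −76(ω_ring−ω_arm),  ω_ring = 0, ω_arm = 1
ω_sun = 1 − (76/36)(0−1) = 28/9
ω_out/ω_in = 28/9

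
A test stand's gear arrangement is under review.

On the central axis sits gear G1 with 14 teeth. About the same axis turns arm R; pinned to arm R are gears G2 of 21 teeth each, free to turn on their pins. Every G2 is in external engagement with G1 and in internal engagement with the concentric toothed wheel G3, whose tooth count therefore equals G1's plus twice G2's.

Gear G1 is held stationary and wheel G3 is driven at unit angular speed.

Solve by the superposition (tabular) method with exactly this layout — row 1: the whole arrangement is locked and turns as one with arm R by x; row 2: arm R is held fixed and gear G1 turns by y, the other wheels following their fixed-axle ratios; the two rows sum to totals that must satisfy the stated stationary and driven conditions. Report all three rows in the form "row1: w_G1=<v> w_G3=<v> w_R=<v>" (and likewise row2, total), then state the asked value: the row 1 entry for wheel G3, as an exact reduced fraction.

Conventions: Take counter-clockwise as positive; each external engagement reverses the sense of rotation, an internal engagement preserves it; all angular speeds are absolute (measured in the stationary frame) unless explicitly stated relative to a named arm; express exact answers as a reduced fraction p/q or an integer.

planetary set (14T centre, 21T on arm, 56T internal) — Willis relation
row 1: whole set turns with the arm by x
row 2: sun turns y, ring = −(14/56)·y, arm 0
boundary: total ω_sun = x + y = 0 and total ω_ring = x − (14/56)·y = 1  ⇒  y = -4/5, x = 4/5
row 2 ring = −(14/56)·(-4/5) = 1/5
totals (row 1 + row 2): sun 4/5 + (-4/5) = 0, ring 4/5 + 1/5 = 1, arm 4/5 + 0 = 4/5
asked cell (row1, ring) = 4/5

row1: w_G1=4/5 w_G3=4/5 w_R=4/5
row2: w_G1=-4/5 w_G3=1/5 w_R=0
total: w_G1=0 w_G3=1 w_R=4/5
asked value: 4/5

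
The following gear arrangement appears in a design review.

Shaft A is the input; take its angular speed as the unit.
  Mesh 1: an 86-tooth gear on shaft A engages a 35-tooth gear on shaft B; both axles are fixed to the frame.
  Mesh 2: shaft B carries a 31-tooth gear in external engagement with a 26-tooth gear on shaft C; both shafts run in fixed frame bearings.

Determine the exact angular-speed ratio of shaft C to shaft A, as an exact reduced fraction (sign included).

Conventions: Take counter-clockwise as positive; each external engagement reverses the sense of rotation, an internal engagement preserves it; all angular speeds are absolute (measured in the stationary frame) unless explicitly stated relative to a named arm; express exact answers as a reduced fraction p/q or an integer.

class = fixed-axis compound train [2 meshes; 2 ratios multiply, 2 sense flips]
mesh 1 [86T→35T]: running ratio 86/35, sense −
mesh 2 [31T→26T]: running ratio 1333/455, sense +
ω_out/ω_in = 1333/455

1333/455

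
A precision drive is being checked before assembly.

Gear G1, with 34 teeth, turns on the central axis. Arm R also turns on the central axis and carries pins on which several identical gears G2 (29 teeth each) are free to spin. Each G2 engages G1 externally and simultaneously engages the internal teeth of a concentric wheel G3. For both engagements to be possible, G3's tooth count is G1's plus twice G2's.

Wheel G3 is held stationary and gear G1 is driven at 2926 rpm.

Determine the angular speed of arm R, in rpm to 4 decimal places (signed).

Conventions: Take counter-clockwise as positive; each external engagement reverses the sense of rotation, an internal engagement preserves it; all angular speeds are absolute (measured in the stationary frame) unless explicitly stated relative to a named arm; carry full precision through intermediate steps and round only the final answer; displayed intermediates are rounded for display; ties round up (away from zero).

+789.5556 rpm

recognized (axles ride arm R): planetary set, 34/29/92 teeth
normalise by the input: solve with ω_sun = 1, then scale by 2926 rpm
ring teeth: 34 + 2·29 = 92
34(ω_sun−ω_arm) = −92(ω_ring−ω_arm),  ω_ring = 0, ω_sun = 1
34(1−ω_arm) = −92(0−ω_arm)  ⇒  126·ω_arm = 34  ⇒  ω_arm = 17/63
scale: ω_arm = 17/63 × 2926 rpm = +789.5556 rpm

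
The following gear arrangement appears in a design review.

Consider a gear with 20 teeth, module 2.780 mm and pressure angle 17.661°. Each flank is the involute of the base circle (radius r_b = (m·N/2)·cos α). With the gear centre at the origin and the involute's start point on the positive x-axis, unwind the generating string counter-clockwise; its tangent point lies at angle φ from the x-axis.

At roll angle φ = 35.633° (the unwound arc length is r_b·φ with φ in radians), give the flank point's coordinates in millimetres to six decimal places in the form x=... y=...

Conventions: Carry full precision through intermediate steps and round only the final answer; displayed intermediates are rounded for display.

x=31.127731 y=2.042934

class = single-mesh tooth geometry [base-circle involute, m = 2.780, 20T]
pitch radius r_p = m·N/2 = 2.780·20/2 = 27.800000
base radius r_b = r_p·cos α = 27.800000·cos 17.661° = 26.489736
roll angle φ = 35.633° = 0.62191317 rad
x = r_b·(cos φ + φ·sin φ) = 31.127731
y = r_b·(sin φ − φ·cos φ) = 2.042934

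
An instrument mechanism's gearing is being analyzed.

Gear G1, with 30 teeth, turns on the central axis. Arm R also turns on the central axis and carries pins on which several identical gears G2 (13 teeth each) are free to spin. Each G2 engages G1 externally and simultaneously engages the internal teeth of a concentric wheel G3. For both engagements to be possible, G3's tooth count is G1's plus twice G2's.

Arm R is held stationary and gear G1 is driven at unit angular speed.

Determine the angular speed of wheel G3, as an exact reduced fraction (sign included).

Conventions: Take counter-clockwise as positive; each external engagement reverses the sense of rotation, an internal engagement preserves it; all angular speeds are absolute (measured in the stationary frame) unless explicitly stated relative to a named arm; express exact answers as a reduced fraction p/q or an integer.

-15/28

class = planetary set [G3 = 30+2·13 = 56; Willis about the carrier]
ring teeth: 30 + 2·13 = 56
30(ω_sun−ω_arm) = −56(ω_ring−ω_arm),  ω_arm = 0, ω_sun = 1
ω_ring = 0 − (30/56)(1−0) = -15/28
exact speed ratio = -15/28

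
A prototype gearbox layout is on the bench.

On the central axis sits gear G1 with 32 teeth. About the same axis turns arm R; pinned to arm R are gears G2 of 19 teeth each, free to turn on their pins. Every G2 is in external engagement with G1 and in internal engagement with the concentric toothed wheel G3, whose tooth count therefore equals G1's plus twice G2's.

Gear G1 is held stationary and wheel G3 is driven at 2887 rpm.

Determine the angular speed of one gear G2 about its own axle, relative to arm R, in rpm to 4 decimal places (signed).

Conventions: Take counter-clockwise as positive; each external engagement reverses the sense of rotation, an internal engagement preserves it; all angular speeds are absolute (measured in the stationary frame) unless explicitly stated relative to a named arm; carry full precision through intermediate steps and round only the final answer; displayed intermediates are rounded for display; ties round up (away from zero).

+3336.8834 rpm

class = planetary set [G3 = 32+2·19 = 70; Willis about the carrier]
normalise by the input: solve with ω_ring = 1, then scale by 2887 rpm
ring teeth: 32 + 2·19 = 70
32(ω_sun−ω_arm) = −70(ω_ring−ω_arm),  ω_sun = 0, ω_ring = 1
32(0−ω_arm) = −70(1−ω_arm)  ⇒  102·ω_arm = 70  ⇒  ω_arm = 35/51
sun–planet mesh: 32·(0−35/51) = −19·(ω_p−ω_arm)  ⇒  ω_p−ω_arm = 1120/969
scale: ω_p−ω_arm = 1120/969 × 2887 rpm = +3336.8834 rpm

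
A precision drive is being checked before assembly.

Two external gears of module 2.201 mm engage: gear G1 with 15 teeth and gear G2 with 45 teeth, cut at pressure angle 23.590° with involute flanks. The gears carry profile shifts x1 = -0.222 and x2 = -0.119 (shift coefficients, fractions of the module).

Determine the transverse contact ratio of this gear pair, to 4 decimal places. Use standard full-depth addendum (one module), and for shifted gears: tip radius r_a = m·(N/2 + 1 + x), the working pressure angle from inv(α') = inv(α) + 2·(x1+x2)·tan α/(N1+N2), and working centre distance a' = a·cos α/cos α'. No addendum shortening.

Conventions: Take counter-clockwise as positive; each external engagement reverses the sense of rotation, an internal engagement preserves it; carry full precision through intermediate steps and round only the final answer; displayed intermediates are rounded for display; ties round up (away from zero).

recognized (one external pair, fixed centres): single-mesh tooth geometry, m = 2.201, N1 = 15, N2 = 45
base radii: r_b1 = 15.128011, r_b2 = 45.384033
tip radii: r_a1 = 18.219878, r_a2 = 51.461581
inv(α') = inv(23.590°) + 2·(-0.222-0.119)·tan α/(15+45) = 0.01999464  ⇒  α' = 21.97922°
a' = a·cos α / cos α' = 66.0300·cos 23.590°/cos 21.97922° = 65.254783
action lengths: √(r_a1²−r_b1²) = 10.154173, √(r_a2²−r_b2²) = 24.260748
base pitch p_b = π·m·cos α = 6.336806
CR = (10.154173 + 24.260748 − 65.254783·sin 21.97922°)/6.336806 = 1.576819
contact ratio ≈ 1.5768

1.5768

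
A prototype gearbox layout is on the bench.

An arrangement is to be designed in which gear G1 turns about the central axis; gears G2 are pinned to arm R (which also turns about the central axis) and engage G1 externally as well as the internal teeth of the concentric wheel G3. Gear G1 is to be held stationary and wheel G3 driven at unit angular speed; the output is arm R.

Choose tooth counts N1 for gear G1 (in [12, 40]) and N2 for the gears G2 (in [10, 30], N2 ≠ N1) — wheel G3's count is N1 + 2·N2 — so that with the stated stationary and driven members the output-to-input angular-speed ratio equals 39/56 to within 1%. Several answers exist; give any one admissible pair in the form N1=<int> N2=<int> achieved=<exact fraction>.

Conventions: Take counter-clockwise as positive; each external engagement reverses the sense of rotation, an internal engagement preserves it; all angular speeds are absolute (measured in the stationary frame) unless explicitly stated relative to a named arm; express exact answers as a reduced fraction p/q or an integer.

N1=17 N2=11 achieved=39/56

class = planetary set [ratio 39/56 wanted; Willis about the carrier]
Willis with ω_sun = 0: ω_arm/ω_ring = N3/(N1+N3); set equal to 39/56  ⇒  N3/N1 = (39/56)/(1 − 39/56) = 39/17
N3 = N1 + 2·N2  ⇒  N2/N1 = (N3/N1 − 1)/2 = (39/17 − 1)/2 = 11/17
smallest multiple with N1 ≥ 12 and N2 ≥ 10: k = 1  ⇒  N1 = 1·17 = 17, N2 = 1·11 = 11 (N1 ≤ 40, N2 ≤ 30, N2 ≠ N1 ✓), N3 = 17 + 2·11 = 39
check: N3/(N1+N3) with N1 = 17, N3 = 39 gives 39/56; |achieved − target| = 0 ≤ 39/5600 ✓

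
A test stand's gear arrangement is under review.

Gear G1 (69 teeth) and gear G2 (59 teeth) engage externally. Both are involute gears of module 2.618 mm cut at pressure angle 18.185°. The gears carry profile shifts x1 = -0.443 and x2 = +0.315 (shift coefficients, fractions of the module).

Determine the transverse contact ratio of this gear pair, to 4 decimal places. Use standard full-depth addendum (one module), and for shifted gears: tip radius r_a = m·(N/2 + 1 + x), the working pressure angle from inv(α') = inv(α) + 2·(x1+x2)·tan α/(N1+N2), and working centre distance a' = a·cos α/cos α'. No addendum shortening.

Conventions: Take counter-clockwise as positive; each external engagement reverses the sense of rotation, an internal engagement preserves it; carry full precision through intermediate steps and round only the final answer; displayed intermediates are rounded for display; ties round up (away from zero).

class = single-mesh tooth geometry [involute pair 69T × 59T, m = 2.618]
base radii: r_b1 = 85.809808, r_b2 = 73.373604
tip radii: r_a1 = 91.779226, r_a2 = 80.673670
inv(α') = inv(18.185°) + 2·(-0.443+0.315)·tan α/(69+59) = 0.01044809  ⇒  α' = 17.82875°
a' = a·cos α / cos α' = 167.5520·cos 18.185°/cos 17.82875° = 167.213705
action lengths: √(r_a1²−r_b1²) = 32.559225, √(r_a2²−r_b2²) = 33.534389
base pitch p_b = π·m·cos α = 7.813897
CR = (32.559225 + 33.534389 − 167.213705·sin 17.82875°)/7.813897 = 1.906511
contact ratio ≈ 1.9065

1.9065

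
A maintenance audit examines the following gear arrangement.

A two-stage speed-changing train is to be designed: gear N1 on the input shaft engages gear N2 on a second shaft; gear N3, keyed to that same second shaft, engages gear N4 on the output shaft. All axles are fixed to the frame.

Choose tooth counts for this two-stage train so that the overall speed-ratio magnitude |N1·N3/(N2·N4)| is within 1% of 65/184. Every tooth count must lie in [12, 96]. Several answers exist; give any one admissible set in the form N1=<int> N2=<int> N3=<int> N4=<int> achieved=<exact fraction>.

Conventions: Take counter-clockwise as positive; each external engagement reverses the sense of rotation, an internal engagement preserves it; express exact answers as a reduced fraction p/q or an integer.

N1=13 N2=12 N3=15 N4=46 achieved=65/184

topology: fixed-axis compound train — 2 stages, target 65/184
target = 65/184 in lowest terms: an exact hit needs N1·N3 = k·65 and N2·N4 = k·184 for one integer k, every count in [12, 96]; additionally prefer no 1:1 stage (N1 ≠ N2, N3 ≠ N4)
k = 1…2: no 1:1-free in-range split of k·65 and k·184 into factor pairs; take k = 3
k = 3: N1·N3 = 195 = 13·15, N2·N4 = 552 = 12·46
achieved = 13·15/(12·46) = 65/184; |achieved − target| = 0 ≤ 13/3680 ✓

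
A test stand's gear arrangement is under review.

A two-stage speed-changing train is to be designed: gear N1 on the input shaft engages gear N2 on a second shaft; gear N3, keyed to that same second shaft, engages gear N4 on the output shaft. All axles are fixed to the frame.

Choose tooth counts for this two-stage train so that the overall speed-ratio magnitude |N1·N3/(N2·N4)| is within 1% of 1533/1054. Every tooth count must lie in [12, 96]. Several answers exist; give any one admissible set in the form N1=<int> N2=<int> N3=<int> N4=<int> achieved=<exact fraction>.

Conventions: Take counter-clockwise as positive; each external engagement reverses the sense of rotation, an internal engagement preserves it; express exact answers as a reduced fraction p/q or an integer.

N1=21 N2=17 N3=73 N4=62 achieved=1533/1054

class = fixed-axis compound train [2-stage, 1533/1054 wanted]
target = 1533/1054 in lowest terms: an exact hit needs N1·N3 = k·1533 and N2·N4 = k·1054 for one integer k, every count in [12, 96]; additionally prefer no 1:1 stage (N1 ≠ N2, N3 ≠ N4)
k = 1: N1·N3 = 1533 = 21·73, N2·N4 = 1054 = 17·62
achieved = 21·73/(17·62) = 1533/1054; |achieved − target| = 0 ≤ 1533/105400 ✓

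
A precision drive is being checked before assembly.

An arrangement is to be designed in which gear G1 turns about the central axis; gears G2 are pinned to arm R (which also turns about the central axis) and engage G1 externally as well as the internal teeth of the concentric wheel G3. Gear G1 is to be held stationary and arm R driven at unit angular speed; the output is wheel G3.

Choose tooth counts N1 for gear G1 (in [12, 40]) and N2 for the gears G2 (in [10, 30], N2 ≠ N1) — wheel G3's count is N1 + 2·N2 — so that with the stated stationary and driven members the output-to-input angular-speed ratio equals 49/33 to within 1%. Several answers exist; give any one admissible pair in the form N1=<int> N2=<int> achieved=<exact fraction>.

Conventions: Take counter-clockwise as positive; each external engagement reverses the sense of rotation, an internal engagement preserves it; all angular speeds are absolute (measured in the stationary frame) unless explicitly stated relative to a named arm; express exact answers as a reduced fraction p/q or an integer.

N1=32 N2=17 achieved=49/33

planetary set to be sized for 49/33 (Willis relation)
Willis with ω_sun = 0: ω_ring/ω_arm = (N1+N3)/N3; set equal to 49/33  ⇒  N3/N1 = 1/(49/33 − 1) = 33/16
N3 = N1 + 2·N2  ⇒  N2/N1 = (N3/N1 − 1)/2 = (33/16 − 1)/2 = 17/32
smallest multiple with N1 ≥ 12 and N2 ≥ 10: k = 1  ⇒  N1 = 1·32 = 32, N2 = 1·17 = 17 (N1 ≤ 40, N2 ≤ 30, N2 ≠ N1 ✓), N3 = 32 + 2·17 = 66
check: (N1+N3)/N3 with N1 = 32, N3 = 66 gives 49/33; |achieved − target| = 0 ≤ 49/3300 ✓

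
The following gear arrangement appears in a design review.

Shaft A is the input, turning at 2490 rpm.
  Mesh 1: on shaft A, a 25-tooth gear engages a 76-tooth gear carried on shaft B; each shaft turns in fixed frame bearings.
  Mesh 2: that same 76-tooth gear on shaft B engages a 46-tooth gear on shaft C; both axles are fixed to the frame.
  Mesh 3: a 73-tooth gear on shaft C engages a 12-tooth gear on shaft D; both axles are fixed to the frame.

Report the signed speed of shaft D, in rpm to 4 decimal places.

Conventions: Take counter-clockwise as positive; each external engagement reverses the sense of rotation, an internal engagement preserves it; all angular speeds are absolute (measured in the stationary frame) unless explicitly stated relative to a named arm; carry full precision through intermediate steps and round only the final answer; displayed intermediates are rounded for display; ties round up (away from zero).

-8232.3370 rpm

class = fixed-axis compound train [3 meshes; 3 ratios multiply, 3 sense flips]
mesh 1 [25T→76T]: ω = 2490.0000×25/76 = 819.0789 rpm, sense flips to −
mesh 2 [76T→46T]: ω = 819.0789×76/46 = 1353.2609 rpm, sense flips to +
mesh 3 [73T→12T]: ω = 1353.2609×73/12 = 8232.3370 rpm, sense flips to −
signed output speed = -8232.3370 rpm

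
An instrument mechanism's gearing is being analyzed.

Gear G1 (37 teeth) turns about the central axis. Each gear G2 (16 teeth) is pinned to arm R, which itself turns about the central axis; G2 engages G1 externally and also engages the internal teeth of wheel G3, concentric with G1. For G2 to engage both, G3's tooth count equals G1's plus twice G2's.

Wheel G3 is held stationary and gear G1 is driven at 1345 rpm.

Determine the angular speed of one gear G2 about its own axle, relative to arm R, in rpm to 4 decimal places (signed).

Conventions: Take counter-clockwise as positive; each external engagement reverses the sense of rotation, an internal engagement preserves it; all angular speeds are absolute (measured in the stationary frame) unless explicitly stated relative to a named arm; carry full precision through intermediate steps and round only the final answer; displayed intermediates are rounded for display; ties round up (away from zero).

planetary set (37T centre, 16T on arm, 69T internal) — Willis relation
normalise by the input: solve with ω_sun = 1, then scale by 1345 rpm
ring teeth: 37 + 2·16 = 69
37(ω_sun−ω_arm) = −69(ω_ring−ω_arm),  ω_ring = 0, ω_sun = 1
37(1−ω_arm) = −69(0−ω_arm)  ⇒  106·ω_arm = 37  ⇒  ω_arm = 37/106
sun–planet mesh: 37·(1−37/106) = −16·(ω_p−ω_arm)  ⇒  ω_p−ω_arm = -2553/1696
scale: ω_p−ω_arm = -2553/1696 × 1345 rpm = -2024.6374 rpm

-2024.6374 rpm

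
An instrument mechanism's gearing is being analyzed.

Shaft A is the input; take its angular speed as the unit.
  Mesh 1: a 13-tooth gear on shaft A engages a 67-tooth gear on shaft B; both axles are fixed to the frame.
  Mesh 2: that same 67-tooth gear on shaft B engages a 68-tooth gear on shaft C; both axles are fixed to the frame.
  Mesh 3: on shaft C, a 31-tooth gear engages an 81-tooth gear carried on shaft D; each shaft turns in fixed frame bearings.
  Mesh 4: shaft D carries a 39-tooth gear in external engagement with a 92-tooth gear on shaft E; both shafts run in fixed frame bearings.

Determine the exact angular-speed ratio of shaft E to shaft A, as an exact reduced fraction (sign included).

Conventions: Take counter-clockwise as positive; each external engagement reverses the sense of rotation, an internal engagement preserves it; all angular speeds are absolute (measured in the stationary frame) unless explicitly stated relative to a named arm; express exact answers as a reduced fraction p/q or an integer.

class = fixed-axis compound train [4 meshes; 4 ratios multiply, 4 sense flips]
mesh 1 [13T→67T]: running ratio 13/67, sense −
mesh 2 [67T→68T]: running ratio 13/68, sense +
mesh 3 [31T→81T]: running ratio 403/5508, sense −
mesh 4 [39T→92T]: running ratio 5239/168912, sense +
ω_out/ω_in = 5239/168912

5239/168912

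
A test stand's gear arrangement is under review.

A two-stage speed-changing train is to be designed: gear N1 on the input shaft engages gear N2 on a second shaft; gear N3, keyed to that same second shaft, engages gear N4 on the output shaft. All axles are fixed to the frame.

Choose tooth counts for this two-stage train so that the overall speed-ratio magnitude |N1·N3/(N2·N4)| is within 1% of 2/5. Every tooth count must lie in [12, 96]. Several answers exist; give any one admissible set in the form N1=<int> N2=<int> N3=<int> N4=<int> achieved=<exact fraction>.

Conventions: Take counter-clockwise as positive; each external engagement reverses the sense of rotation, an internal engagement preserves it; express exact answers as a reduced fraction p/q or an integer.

2-stage fixed-axis compound train for ratio 2/5
target = 2/5 in lowest terms: an exact hit needs N1·N3 = k·2 and N2·N4 = k·5 for one integer k, every count in [12, 96]; additionally prefer no 1:1 stage (N1 ≠ N2, N3 ≠ N4)
k = 1…71: no 1:1-free in-range split of k·2 and k·5 into factor pairs; take k = 72
k = 72: N1·N3 = 144 = 12·12, N2·N4 = 360 = 15·24
achieved = 12·12/(15·24) = 2/5; |achieved − target| = 0 ≤ 1/250 ✓

N1=12 N2=15 N3=12 N4=24 achieved=2/5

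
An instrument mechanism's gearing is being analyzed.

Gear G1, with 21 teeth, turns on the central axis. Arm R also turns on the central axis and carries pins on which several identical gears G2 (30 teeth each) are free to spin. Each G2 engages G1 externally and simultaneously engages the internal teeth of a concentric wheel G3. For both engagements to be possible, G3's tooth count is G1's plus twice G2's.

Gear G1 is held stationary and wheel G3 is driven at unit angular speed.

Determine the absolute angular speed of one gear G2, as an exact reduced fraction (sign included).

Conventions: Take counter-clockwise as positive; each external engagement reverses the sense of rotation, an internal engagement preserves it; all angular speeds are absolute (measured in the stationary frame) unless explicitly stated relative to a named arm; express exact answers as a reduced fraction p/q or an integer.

27/20

recognized (axles ride arm R): planetary set, 21/30/81 teeth
ring teeth: 21 + 2·30 = 81
21(ω_sun−ω_arm) = −81(ω_ring−ω_arm),  ω_sun = 0, ω_ring = 1
21(0−ω_arm) = −81(1−ω_arm)  ⇒  102·ω_arm = 81  ⇒  ω_arm = 27/34
sun–planet mesh: 21·(0−27/34) = −30·(ω_p−ω_arm)  ⇒  ω_p−ω_arm = 189/340
ω_p = 27/34 + 189/340 = 27/20
exact speed ratio = 27/20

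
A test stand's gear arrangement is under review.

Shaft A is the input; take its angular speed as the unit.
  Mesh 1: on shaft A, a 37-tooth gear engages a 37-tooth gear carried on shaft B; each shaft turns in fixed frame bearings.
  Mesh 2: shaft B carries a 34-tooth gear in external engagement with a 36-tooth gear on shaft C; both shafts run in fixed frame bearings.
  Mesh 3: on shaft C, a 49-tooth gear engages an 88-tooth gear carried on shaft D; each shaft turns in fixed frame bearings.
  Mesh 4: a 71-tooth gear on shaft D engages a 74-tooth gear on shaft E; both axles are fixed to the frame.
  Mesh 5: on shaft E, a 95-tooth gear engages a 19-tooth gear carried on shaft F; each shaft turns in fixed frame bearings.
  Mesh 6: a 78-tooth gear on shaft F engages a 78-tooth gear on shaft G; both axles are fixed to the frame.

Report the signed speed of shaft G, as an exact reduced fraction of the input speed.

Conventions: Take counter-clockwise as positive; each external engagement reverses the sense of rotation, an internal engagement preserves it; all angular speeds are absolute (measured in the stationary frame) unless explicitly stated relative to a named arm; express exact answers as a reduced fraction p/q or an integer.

295715/117216

6-mesh fixed-axis compound train (all bearings frame-fixed)
mesh 1 [37T→37T]: |ω|/ω_in = 1×37/37 = 1, sense flips to −
mesh 2 [34T→36T]: |ω|/ω_in = 1×34/36 = 17/18, sense flips to +
mesh 3 [49T→88T]: |ω|/ω_in = (17/18)×49/88 = 833/1584, sense flips to −
mesh 4 [71T→74T]: |ω|/ω_in = (833/1584)×71/74 = 59143/117216, sense flips to +
mesh 5 [95T→19T]: |ω|/ω_in = (59143/117216)×95/19 = 295715/117216, sense flips to −
mesh 6 [78T→78T]: |ω|/ω_in = (295715/117216)×78/78 = 295715/117216, sense flips to +
signed output speed (× input speed) = 295715/117216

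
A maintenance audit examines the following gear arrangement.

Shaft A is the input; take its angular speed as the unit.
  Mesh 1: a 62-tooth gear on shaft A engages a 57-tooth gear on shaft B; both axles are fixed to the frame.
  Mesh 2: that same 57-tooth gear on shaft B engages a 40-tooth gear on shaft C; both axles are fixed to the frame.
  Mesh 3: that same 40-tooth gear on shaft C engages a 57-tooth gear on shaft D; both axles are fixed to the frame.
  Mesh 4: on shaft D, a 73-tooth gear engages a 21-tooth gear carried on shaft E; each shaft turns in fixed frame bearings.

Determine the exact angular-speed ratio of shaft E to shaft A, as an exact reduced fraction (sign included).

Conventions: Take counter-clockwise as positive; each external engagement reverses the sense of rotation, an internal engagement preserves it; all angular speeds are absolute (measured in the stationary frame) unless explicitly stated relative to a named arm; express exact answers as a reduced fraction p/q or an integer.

class = fixed-axis compound train [4 meshes; 4 ratios multiply, 4 sense flips]
mesh 1 [62T→57T]: running ratio 62/57, sense −
mesh 2 [57T→40T]: running ratio 31/20, sense +
mesh 3 [40T→57T]: running ratio 62/57, sense −
mesh 4 [73T→21T]: running ratio 4526/1197, sense +
ω_out/ω_in = 4526/1197

4526/1197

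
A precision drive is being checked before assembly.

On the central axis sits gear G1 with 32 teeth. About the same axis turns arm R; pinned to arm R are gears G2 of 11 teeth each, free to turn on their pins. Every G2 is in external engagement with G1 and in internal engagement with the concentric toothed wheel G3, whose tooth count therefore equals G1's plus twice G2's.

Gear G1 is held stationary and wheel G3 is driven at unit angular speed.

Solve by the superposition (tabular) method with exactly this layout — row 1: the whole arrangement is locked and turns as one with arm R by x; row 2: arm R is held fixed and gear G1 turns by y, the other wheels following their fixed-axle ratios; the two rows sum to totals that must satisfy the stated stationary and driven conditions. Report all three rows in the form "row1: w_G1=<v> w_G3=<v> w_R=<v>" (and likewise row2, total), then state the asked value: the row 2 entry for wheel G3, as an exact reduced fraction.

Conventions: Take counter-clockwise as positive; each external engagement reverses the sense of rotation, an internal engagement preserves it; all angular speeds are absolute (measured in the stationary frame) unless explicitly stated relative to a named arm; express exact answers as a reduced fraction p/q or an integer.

recognized (axles ride arm R): planetary set, 32/11/54 teeth
superposition row 1 [locked train]: every member turns x
row 2 (arm held, sun turns y): ω_ring = −(32/54)·y, ω_arm = 0
boundary: total ω_sun = x + y = 0 and total ω_ring = x − (32/54)·y = 1  ⇒  y = -27/43, x = 27/43
row 2 ring = −(32/54)·(-27/43) = 16/43
totals (row 1 + row 2): sun 27/43 + (-27/43) = 0, ring 27/43 + 16/43 = 1, arm 27/43 + 0 = 27/43
asked cell (row2, ring) = 16/43

row1: w_G1=27/43 w_G3=27/43 w_R=27/43
row2: w_G1=-27/43 w_G3=16/43 w_R=0
total: w_G1=0 w_G3=1 w_R=27/43
asked value: 16/43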